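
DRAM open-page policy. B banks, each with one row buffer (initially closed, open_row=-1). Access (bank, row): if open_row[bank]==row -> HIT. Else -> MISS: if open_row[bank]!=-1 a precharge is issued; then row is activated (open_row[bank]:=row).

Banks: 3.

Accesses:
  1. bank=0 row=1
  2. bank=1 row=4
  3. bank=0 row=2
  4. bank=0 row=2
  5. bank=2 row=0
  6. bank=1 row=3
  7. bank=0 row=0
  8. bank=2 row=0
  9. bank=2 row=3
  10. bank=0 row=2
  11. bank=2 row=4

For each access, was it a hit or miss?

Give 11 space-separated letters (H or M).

Acc 1: bank0 row1 -> MISS (open row1); precharges=0
Acc 2: bank1 row4 -> MISS (open row4); precharges=0
Acc 3: bank0 row2 -> MISS (open row2); precharges=1
Acc 4: bank0 row2 -> HIT
Acc 5: bank2 row0 -> MISS (open row0); precharges=1
Acc 6: bank1 row3 -> MISS (open row3); precharges=2
Acc 7: bank0 row0 -> MISS (open row0); precharges=3
Acc 8: bank2 row0 -> HIT
Acc 9: bank2 row3 -> MISS (open row3); precharges=4
Acc 10: bank0 row2 -> MISS (open row2); precharges=5
Acc 11: bank2 row4 -> MISS (open row4); precharges=6

Answer: M M M H M M M H M M M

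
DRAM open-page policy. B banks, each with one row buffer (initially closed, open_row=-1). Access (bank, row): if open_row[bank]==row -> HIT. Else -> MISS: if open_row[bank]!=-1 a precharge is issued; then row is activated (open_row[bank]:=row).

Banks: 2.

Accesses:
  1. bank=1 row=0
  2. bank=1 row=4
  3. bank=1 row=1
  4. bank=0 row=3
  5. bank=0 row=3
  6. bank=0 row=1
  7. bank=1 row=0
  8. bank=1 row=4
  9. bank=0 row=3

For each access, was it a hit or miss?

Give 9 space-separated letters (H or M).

Acc 1: bank1 row0 -> MISS (open row0); precharges=0
Acc 2: bank1 row4 -> MISS (open row4); precharges=1
Acc 3: bank1 row1 -> MISS (open row1); precharges=2
Acc 4: bank0 row3 -> MISS (open row3); precharges=2
Acc 5: bank0 row3 -> HIT
Acc 6: bank0 row1 -> MISS (open row1); precharges=3
Acc 7: bank1 row0 -> MISS (open row0); precharges=4
Acc 8: bank1 row4 -> MISS (open row4); precharges=5
Acc 9: bank0 row3 -> MISS (open row3); precharges=6

Answer: M M M M H M M M M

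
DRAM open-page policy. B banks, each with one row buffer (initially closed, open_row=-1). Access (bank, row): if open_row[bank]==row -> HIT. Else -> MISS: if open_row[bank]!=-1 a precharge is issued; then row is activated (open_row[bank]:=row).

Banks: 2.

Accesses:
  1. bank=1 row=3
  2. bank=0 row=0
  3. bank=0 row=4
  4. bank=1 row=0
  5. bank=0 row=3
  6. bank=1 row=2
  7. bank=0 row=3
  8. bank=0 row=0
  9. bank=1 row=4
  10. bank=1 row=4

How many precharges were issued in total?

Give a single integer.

Acc 1: bank1 row3 -> MISS (open row3); precharges=0
Acc 2: bank0 row0 -> MISS (open row0); precharges=0
Acc 3: bank0 row4 -> MISS (open row4); precharges=1
Acc 4: bank1 row0 -> MISS (open row0); precharges=2
Acc 5: bank0 row3 -> MISS (open row3); precharges=3
Acc 6: bank1 row2 -> MISS (open row2); precharges=4
Acc 7: bank0 row3 -> HIT
Acc 8: bank0 row0 -> MISS (open row0); precharges=5
Acc 9: bank1 row4 -> MISS (open row4); precharges=6
Acc 10: bank1 row4 -> HIT

Answer: 6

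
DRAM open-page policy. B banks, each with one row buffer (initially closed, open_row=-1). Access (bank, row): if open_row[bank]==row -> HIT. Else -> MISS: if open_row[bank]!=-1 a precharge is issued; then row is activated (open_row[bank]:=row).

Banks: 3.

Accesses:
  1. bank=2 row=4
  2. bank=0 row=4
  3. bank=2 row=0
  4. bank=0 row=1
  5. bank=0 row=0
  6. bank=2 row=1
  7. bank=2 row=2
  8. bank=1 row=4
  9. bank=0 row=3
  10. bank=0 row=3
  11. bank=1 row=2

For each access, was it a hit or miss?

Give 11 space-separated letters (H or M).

Acc 1: bank2 row4 -> MISS (open row4); precharges=0
Acc 2: bank0 row4 -> MISS (open row4); precharges=0
Acc 3: bank2 row0 -> MISS (open row0); precharges=1
Acc 4: bank0 row1 -> MISS (open row1); precharges=2
Acc 5: bank0 row0 -> MISS (open row0); precharges=3
Acc 6: bank2 row1 -> MISS (open row1); precharges=4
Acc 7: bank2 row2 -> MISS (open row2); precharges=5
Acc 8: bank1 row4 -> MISS (open row4); precharges=5
Acc 9: bank0 row3 -> MISS (open row3); precharges=6
Acc 10: bank0 row3 -> HIT
Acc 11: bank1 row2 -> MISS (open row2); precharges=7

Answer: M M M M M M M M M H M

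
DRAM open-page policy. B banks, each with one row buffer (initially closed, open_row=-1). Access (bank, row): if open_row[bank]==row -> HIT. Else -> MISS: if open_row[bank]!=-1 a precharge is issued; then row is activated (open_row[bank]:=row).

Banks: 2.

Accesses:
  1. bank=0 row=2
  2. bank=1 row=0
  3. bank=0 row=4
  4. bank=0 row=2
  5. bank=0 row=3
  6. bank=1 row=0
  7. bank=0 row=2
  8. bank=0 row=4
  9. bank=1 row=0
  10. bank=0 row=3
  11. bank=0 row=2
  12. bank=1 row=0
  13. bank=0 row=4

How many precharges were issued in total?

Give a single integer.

Acc 1: bank0 row2 -> MISS (open row2); precharges=0
Acc 2: bank1 row0 -> MISS (open row0); precharges=0
Acc 3: bank0 row4 -> MISS (open row4); precharges=1
Acc 4: bank0 row2 -> MISS (open row2); precharges=2
Acc 5: bank0 row3 -> MISS (open row3); precharges=3
Acc 6: bank1 row0 -> HIT
Acc 7: bank0 row2 -> MISS (open row2); precharges=4
Acc 8: bank0 row4 -> MISS (open row4); precharges=5
Acc 9: bank1 row0 -> HIT
Acc 10: bank0 row3 -> MISS (open row3); precharges=6
Acc 11: bank0 row2 -> MISS (open row2); precharges=7
Acc 12: bank1 row0 -> HIT
Acc 13: bank0 row4 -> MISS (open row4); precharges=8

Answer: 8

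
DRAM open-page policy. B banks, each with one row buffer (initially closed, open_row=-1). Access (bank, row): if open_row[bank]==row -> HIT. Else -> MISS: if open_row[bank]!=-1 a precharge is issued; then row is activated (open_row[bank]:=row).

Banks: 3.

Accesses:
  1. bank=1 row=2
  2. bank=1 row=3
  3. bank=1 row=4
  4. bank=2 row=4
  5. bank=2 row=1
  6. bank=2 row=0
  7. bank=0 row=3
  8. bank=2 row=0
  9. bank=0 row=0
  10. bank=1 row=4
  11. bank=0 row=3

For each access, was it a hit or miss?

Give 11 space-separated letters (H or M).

Answer: M M M M M M M H M H M

Derivation:
Acc 1: bank1 row2 -> MISS (open row2); precharges=0
Acc 2: bank1 row3 -> MISS (open row3); precharges=1
Acc 3: bank1 row4 -> MISS (open row4); precharges=2
Acc 4: bank2 row4 -> MISS (open row4); precharges=2
Acc 5: bank2 row1 -> MISS (open row1); precharges=3
Acc 6: bank2 row0 -> MISS (open row0); precharges=4
Acc 7: bank0 row3 -> MISS (open row3); precharges=4
Acc 8: bank2 row0 -> HIT
Acc 9: bank0 row0 -> MISS (open row0); precharges=5
Acc 10: bank1 row4 -> HIT
Acc 11: bank0 row3 -> MISS (open row3); precharges=6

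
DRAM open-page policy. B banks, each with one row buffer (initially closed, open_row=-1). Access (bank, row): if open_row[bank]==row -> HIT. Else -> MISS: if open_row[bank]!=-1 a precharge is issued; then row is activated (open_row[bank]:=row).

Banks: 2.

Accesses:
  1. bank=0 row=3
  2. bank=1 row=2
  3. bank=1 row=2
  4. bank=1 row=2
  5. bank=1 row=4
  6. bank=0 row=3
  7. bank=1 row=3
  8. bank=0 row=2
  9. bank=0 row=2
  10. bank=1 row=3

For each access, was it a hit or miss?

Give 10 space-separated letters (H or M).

Answer: M M H H M H M M H H

Derivation:
Acc 1: bank0 row3 -> MISS (open row3); precharges=0
Acc 2: bank1 row2 -> MISS (open row2); precharges=0
Acc 3: bank1 row2 -> HIT
Acc 4: bank1 row2 -> HIT
Acc 5: bank1 row4 -> MISS (open row4); precharges=1
Acc 6: bank0 row3 -> HIT
Acc 7: bank1 row3 -> MISS (open row3); precharges=2
Acc 8: bank0 row2 -> MISS (open row2); precharges=3
Acc 9: bank0 row2 -> HIT
Acc 10: bank1 row3 -> HIT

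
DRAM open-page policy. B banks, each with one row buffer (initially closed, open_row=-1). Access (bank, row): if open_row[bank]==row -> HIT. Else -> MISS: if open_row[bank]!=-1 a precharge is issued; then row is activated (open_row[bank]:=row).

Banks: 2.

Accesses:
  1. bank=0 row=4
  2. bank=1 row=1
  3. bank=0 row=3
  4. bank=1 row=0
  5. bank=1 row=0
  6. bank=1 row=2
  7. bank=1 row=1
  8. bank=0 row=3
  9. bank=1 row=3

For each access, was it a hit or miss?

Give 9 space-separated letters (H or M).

Answer: M M M M H M M H M

Derivation:
Acc 1: bank0 row4 -> MISS (open row4); precharges=0
Acc 2: bank1 row1 -> MISS (open row1); precharges=0
Acc 3: bank0 row3 -> MISS (open row3); precharges=1
Acc 4: bank1 row0 -> MISS (open row0); precharges=2
Acc 5: bank1 row0 -> HIT
Acc 6: bank1 row2 -> MISS (open row2); precharges=3
Acc 7: bank1 row1 -> MISS (open row1); precharges=4
Acc 8: bank0 row3 -> HIT
Acc 9: bank1 row3 -> MISS (open row3); precharges=5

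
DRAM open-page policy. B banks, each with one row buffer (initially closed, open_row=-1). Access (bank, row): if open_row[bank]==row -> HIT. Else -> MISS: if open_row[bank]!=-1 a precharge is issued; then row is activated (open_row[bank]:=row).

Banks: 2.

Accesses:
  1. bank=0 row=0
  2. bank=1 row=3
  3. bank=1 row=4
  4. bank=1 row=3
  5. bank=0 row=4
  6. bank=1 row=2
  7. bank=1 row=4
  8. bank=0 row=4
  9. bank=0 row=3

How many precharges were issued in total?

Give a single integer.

Answer: 6

Derivation:
Acc 1: bank0 row0 -> MISS (open row0); precharges=0
Acc 2: bank1 row3 -> MISS (open row3); precharges=0
Acc 3: bank1 row4 -> MISS (open row4); precharges=1
Acc 4: bank1 row3 -> MISS (open row3); precharges=2
Acc 5: bank0 row4 -> MISS (open row4); precharges=3
Acc 6: bank1 row2 -> MISS (open row2); precharges=4
Acc 7: bank1 row4 -> MISS (open row4); precharges=5
Acc 8: bank0 row4 -> HIT
Acc 9: bank0 row3 -> MISS (open row3); precharges=6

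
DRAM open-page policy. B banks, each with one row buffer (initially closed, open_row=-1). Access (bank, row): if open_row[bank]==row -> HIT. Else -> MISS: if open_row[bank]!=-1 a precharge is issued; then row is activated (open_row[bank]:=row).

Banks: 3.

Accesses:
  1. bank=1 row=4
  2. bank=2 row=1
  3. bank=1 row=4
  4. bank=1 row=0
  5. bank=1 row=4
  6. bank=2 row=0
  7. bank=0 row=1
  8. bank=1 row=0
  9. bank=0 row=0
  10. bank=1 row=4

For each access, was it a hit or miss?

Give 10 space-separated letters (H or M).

Acc 1: bank1 row4 -> MISS (open row4); precharges=0
Acc 2: bank2 row1 -> MISS (open row1); precharges=0
Acc 3: bank1 row4 -> HIT
Acc 4: bank1 row0 -> MISS (open row0); precharges=1
Acc 5: bank1 row4 -> MISS (open row4); precharges=2
Acc 6: bank2 row0 -> MISS (open row0); precharges=3
Acc 7: bank0 row1 -> MISS (open row1); precharges=3
Acc 8: bank1 row0 -> MISS (open row0); precharges=4
Acc 9: bank0 row0 -> MISS (open row0); precharges=5
Acc 10: bank1 row4 -> MISS (open row4); precharges=6

Answer: M M H M M M M M M M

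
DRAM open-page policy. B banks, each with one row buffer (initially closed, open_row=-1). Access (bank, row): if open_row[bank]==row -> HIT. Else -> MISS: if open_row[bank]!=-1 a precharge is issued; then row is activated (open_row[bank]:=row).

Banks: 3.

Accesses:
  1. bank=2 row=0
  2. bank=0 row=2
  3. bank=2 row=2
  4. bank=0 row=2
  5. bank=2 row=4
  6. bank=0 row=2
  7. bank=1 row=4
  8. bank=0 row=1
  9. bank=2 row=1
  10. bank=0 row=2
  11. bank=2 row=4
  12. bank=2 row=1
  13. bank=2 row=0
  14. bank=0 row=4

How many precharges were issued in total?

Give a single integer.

Answer: 9

Derivation:
Acc 1: bank2 row0 -> MISS (open row0); precharges=0
Acc 2: bank0 row2 -> MISS (open row2); precharges=0
Acc 3: bank2 row2 -> MISS (open row2); precharges=1
Acc 4: bank0 row2 -> HIT
Acc 5: bank2 row4 -> MISS (open row4); precharges=2
Acc 6: bank0 row2 -> HIT
Acc 7: bank1 row4 -> MISS (open row4); precharges=2
Acc 8: bank0 row1 -> MISS (open row1); precharges=3
Acc 9: bank2 row1 -> MISS (open row1); precharges=4
Acc 10: bank0 row2 -> MISS (open row2); precharges=5
Acc 11: bank2 row4 -> MISS (open row4); precharges=6
Acc 12: bank2 row1 -> MISS (open row1); precharges=7
Acc 13: bank2 row0 -> MISS (open row0); precharges=8
Acc 14: bank0 row4 -> MISS (open row4); precharges=9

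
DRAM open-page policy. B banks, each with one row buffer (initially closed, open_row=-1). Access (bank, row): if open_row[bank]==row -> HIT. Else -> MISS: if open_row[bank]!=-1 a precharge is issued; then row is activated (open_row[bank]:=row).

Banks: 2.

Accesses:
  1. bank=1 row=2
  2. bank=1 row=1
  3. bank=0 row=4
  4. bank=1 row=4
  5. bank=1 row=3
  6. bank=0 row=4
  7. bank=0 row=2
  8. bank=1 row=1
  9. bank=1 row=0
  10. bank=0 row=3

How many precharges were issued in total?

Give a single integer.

Answer: 7

Derivation:
Acc 1: bank1 row2 -> MISS (open row2); precharges=0
Acc 2: bank1 row1 -> MISS (open row1); precharges=1
Acc 3: bank0 row4 -> MISS (open row4); precharges=1
Acc 4: bank1 row4 -> MISS (open row4); precharges=2
Acc 5: bank1 row3 -> MISS (open row3); precharges=3
Acc 6: bank0 row4 -> HIT
Acc 7: bank0 row2 -> MISS (open row2); precharges=4
Acc 8: bank1 row1 -> MISS (open row1); precharges=5
Acc 9: bank1 row0 -> MISS (open row0); precharges=6
Acc 10: bank0 row3 -> MISS (open row3); precharges=7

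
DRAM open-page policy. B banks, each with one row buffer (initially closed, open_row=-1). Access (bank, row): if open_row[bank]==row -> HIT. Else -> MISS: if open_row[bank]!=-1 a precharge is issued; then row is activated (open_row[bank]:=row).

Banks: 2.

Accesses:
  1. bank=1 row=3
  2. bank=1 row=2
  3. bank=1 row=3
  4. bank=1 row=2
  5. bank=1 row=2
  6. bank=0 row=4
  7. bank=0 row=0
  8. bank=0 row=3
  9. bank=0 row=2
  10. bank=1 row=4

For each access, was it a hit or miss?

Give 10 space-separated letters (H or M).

Acc 1: bank1 row3 -> MISS (open row3); precharges=0
Acc 2: bank1 row2 -> MISS (open row2); precharges=1
Acc 3: bank1 row3 -> MISS (open row3); precharges=2
Acc 4: bank1 row2 -> MISS (open row2); precharges=3
Acc 5: bank1 row2 -> HIT
Acc 6: bank0 row4 -> MISS (open row4); precharges=3
Acc 7: bank0 row0 -> MISS (open row0); precharges=4
Acc 8: bank0 row3 -> MISS (open row3); precharges=5
Acc 9: bank0 row2 -> MISS (open row2); precharges=6
Acc 10: bank1 row4 -> MISS (open row4); precharges=7

Answer: M M M M H M M M M M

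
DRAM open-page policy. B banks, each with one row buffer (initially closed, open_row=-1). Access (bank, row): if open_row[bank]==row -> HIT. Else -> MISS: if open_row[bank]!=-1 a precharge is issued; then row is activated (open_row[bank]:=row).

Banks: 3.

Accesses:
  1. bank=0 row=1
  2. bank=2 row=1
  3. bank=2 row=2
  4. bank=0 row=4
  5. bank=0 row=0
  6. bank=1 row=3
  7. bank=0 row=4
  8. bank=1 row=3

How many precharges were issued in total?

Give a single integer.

Acc 1: bank0 row1 -> MISS (open row1); precharges=0
Acc 2: bank2 row1 -> MISS (open row1); precharges=0
Acc 3: bank2 row2 -> MISS (open row2); precharges=1
Acc 4: bank0 row4 -> MISS (open row4); precharges=2
Acc 5: bank0 row0 -> MISS (open row0); precharges=3
Acc 6: bank1 row3 -> MISS (open row3); precharges=3
Acc 7: bank0 row4 -> MISS (open row4); precharges=4
Acc 8: bank1 row3 -> HIT

Answer: 4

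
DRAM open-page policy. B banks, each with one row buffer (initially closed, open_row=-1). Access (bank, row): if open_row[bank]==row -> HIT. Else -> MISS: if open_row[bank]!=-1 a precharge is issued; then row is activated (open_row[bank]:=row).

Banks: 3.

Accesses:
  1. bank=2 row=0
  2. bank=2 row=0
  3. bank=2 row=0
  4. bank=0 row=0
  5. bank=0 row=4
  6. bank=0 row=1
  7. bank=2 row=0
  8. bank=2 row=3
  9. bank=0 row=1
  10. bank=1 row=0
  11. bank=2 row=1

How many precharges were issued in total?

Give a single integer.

Acc 1: bank2 row0 -> MISS (open row0); precharges=0
Acc 2: bank2 row0 -> HIT
Acc 3: bank2 row0 -> HIT
Acc 4: bank0 row0 -> MISS (open row0); precharges=0
Acc 5: bank0 row4 -> MISS (open row4); precharges=1
Acc 6: bank0 row1 -> MISS (open row1); precharges=2
Acc 7: bank2 row0 -> HIT
Acc 8: bank2 row3 -> MISS (open row3); precharges=3
Acc 9: bank0 row1 -> HIT
Acc 10: bank1 row0 -> MISS (open row0); precharges=3
Acc 11: bank2 row1 -> MISS (open row1); precharges=4

Answer: 4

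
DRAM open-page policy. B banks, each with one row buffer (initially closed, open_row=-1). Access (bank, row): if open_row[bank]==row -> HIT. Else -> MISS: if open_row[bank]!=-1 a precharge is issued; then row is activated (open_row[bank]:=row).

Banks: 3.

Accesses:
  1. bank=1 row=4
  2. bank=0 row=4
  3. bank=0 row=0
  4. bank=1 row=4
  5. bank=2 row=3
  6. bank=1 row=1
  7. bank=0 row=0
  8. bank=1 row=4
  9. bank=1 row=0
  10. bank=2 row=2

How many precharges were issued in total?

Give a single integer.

Answer: 5

Derivation:
Acc 1: bank1 row4 -> MISS (open row4); precharges=0
Acc 2: bank0 row4 -> MISS (open row4); precharges=0
Acc 3: bank0 row0 -> MISS (open row0); precharges=1
Acc 4: bank1 row4 -> HIT
Acc 5: bank2 row3 -> MISS (open row3); precharges=1
Acc 6: bank1 row1 -> MISS (open row1); precharges=2
Acc 7: bank0 row0 -> HIT
Acc 8: bank1 row4 -> MISS (open row4); precharges=3
Acc 9: bank1 row0 -> MISS (open row0); precharges=4
Acc 10: bank2 row2 -> MISS (open row2); precharges=5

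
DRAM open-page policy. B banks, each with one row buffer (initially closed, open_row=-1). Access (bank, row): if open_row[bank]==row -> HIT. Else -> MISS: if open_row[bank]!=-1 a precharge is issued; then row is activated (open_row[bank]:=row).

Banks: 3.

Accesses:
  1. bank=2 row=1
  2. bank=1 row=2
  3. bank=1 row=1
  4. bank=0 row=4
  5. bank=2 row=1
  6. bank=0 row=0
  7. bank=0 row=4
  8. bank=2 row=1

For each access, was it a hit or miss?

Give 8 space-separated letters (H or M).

Acc 1: bank2 row1 -> MISS (open row1); precharges=0
Acc 2: bank1 row2 -> MISS (open row2); precharges=0
Acc 3: bank1 row1 -> MISS (open row1); precharges=1
Acc 4: bank0 row4 -> MISS (open row4); precharges=1
Acc 5: bank2 row1 -> HIT
Acc 6: bank0 row0 -> MISS (open row0); precharges=2
Acc 7: bank0 row4 -> MISS (open row4); precharges=3
Acc 8: bank2 row1 -> HIT

Answer: M M M M H M M H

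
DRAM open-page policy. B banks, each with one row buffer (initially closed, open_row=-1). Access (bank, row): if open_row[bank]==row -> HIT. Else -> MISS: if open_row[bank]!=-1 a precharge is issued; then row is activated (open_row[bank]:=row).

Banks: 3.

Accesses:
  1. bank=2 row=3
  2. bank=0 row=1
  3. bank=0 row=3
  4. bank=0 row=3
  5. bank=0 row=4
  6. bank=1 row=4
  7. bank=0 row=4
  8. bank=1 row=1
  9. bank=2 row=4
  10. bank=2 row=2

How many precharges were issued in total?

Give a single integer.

Answer: 5

Derivation:
Acc 1: bank2 row3 -> MISS (open row3); precharges=0
Acc 2: bank0 row1 -> MISS (open row1); precharges=0
Acc 3: bank0 row3 -> MISS (open row3); precharges=1
Acc 4: bank0 row3 -> HIT
Acc 5: bank0 row4 -> MISS (open row4); precharges=2
Acc 6: bank1 row4 -> MISS (open row4); precharges=2
Acc 7: bank0 row4 -> HIT
Acc 8: bank1 row1 -> MISS (open row1); precharges=3
Acc 9: bank2 row4 -> MISS (open row4); precharges=4
Acc 10: bank2 row2 -> MISS (open row2); precharges=5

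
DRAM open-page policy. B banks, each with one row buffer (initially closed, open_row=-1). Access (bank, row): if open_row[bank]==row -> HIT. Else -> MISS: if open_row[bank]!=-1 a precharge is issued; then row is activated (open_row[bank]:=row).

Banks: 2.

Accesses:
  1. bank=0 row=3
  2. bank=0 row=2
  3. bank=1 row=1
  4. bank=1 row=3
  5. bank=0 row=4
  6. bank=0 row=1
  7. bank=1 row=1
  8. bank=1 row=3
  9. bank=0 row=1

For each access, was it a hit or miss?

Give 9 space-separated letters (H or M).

Answer: M M M M M M M M H

Derivation:
Acc 1: bank0 row3 -> MISS (open row3); precharges=0
Acc 2: bank0 row2 -> MISS (open row2); precharges=1
Acc 3: bank1 row1 -> MISS (open row1); precharges=1
Acc 4: bank1 row3 -> MISS (open row3); precharges=2
Acc 5: bank0 row4 -> MISS (open row4); precharges=3
Acc 6: bank0 row1 -> MISS (open row1); precharges=4
Acc 7: bank1 row1 -> MISS (open row1); precharges=5
Acc 8: bank1 row3 -> MISS (open row3); precharges=6
Acc 9: bank0 row1 -> HIT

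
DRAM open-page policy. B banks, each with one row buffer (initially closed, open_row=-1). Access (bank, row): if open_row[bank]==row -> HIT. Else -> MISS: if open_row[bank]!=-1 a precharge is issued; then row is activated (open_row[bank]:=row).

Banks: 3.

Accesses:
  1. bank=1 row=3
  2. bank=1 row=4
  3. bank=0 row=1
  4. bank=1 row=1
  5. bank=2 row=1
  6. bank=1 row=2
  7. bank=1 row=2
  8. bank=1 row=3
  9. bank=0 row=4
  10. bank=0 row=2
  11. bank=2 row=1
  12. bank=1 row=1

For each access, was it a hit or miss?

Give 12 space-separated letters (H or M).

Acc 1: bank1 row3 -> MISS (open row3); precharges=0
Acc 2: bank1 row4 -> MISS (open row4); precharges=1
Acc 3: bank0 row1 -> MISS (open row1); precharges=1
Acc 4: bank1 row1 -> MISS (open row1); precharges=2
Acc 5: bank2 row1 -> MISS (open row1); precharges=2
Acc 6: bank1 row2 -> MISS (open row2); precharges=3
Acc 7: bank1 row2 -> HIT
Acc 8: bank1 row3 -> MISS (open row3); precharges=4
Acc 9: bank0 row4 -> MISS (open row4); precharges=5
Acc 10: bank0 row2 -> MISS (open row2); precharges=6
Acc 11: bank2 row1 -> HIT
Acc 12: bank1 row1 -> MISS (open row1); precharges=7

Answer: M M M M M M H M M M H M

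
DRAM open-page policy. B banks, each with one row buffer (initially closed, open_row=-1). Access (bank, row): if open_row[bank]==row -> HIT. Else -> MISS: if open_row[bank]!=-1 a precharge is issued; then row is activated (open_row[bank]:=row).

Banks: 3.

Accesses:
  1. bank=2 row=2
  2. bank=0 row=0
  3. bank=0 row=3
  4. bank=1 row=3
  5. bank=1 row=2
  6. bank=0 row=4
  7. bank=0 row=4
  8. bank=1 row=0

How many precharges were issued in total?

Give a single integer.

Acc 1: bank2 row2 -> MISS (open row2); precharges=0
Acc 2: bank0 row0 -> MISS (open row0); precharges=0
Acc 3: bank0 row3 -> MISS (open row3); precharges=1
Acc 4: bank1 row3 -> MISS (open row3); precharges=1
Acc 5: bank1 row2 -> MISS (open row2); precharges=2
Acc 6: bank0 row4 -> MISS (open row4); precharges=3
Acc 7: bank0 row4 -> HIT
Acc 8: bank1 row0 -> MISS (open row0); precharges=4

Answer: 4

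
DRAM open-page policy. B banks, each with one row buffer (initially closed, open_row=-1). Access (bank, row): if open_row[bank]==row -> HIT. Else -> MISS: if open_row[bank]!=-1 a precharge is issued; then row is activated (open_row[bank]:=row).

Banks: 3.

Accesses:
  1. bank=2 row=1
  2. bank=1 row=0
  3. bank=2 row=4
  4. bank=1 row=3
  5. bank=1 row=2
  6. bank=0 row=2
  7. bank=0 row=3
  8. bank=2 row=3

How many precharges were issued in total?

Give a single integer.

Answer: 5

Derivation:
Acc 1: bank2 row1 -> MISS (open row1); precharges=0
Acc 2: bank1 row0 -> MISS (open row0); precharges=0
Acc 3: bank2 row4 -> MISS (open row4); precharges=1
Acc 4: bank1 row3 -> MISS (open row3); precharges=2
Acc 5: bank1 row2 -> MISS (open row2); precharges=3
Acc 6: bank0 row2 -> MISS (open row2); precharges=3
Acc 7: bank0 row3 -> MISS (open row3); precharges=4
Acc 8: bank2 row3 -> MISS (open row3); precharges=5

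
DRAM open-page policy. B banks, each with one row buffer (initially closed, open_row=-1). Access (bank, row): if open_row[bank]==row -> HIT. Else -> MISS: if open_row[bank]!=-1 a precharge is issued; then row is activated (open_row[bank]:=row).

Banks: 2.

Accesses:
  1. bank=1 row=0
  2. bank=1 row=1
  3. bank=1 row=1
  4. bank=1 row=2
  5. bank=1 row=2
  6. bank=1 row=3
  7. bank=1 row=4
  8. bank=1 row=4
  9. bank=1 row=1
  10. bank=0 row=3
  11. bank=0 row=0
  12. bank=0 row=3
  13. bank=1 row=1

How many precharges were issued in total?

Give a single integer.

Acc 1: bank1 row0 -> MISS (open row0); precharges=0
Acc 2: bank1 row1 -> MISS (open row1); precharges=1
Acc 3: bank1 row1 -> HIT
Acc 4: bank1 row2 -> MISS (open row2); precharges=2
Acc 5: bank1 row2 -> HIT
Acc 6: bank1 row3 -> MISS (open row3); precharges=3
Acc 7: bank1 row4 -> MISS (open row4); precharges=4
Acc 8: bank1 row4 -> HIT
Acc 9: bank1 row1 -> MISS (open row1); precharges=5
Acc 10: bank0 row3 -> MISS (open row3); precharges=5
Acc 11: bank0 row0 -> MISS (open row0); precharges=6
Acc 12: bank0 row3 -> MISS (open row3); precharges=7
Acc 13: bank1 row1 -> HIT

Answer: 7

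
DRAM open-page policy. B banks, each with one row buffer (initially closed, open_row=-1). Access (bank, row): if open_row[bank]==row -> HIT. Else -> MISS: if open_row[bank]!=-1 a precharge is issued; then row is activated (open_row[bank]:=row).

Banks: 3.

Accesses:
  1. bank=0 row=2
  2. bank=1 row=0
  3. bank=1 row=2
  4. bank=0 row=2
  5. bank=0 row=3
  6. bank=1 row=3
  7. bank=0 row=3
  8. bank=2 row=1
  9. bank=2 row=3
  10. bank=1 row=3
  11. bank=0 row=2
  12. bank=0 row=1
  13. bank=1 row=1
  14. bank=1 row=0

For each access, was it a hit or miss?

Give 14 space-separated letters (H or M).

Answer: M M M H M M H M M H M M M M

Derivation:
Acc 1: bank0 row2 -> MISS (open row2); precharges=0
Acc 2: bank1 row0 -> MISS (open row0); precharges=0
Acc 3: bank1 row2 -> MISS (open row2); precharges=1
Acc 4: bank0 row2 -> HIT
Acc 5: bank0 row3 -> MISS (open row3); precharges=2
Acc 6: bank1 row3 -> MISS (open row3); precharges=3
Acc 7: bank0 row3 -> HIT
Acc 8: bank2 row1 -> MISS (open row1); precharges=3
Acc 9: bank2 row3 -> MISS (open row3); precharges=4
Acc 10: bank1 row3 -> HIT
Acc 11: bank0 row2 -> MISS (open row2); precharges=5
Acc 12: bank0 row1 -> MISS (open row1); precharges=6
Acc 13: bank1 row1 -> MISS (open row1); precharges=7
Acc 14: bank1 row0 -> MISS (open row0); precharges=8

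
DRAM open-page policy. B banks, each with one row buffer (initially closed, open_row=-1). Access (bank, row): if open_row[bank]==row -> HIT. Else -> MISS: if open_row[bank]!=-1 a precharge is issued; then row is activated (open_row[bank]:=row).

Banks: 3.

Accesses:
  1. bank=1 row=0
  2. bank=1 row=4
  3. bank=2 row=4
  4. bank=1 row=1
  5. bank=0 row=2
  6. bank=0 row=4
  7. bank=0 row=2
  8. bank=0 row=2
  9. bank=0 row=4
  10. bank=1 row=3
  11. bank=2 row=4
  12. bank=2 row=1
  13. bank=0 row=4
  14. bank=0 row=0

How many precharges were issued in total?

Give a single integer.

Answer: 8

Derivation:
Acc 1: bank1 row0 -> MISS (open row0); precharges=0
Acc 2: bank1 row4 -> MISS (open row4); precharges=1
Acc 3: bank2 row4 -> MISS (open row4); precharges=1
Acc 4: bank1 row1 -> MISS (open row1); precharges=2
Acc 5: bank0 row2 -> MISS (open row2); precharges=2
Acc 6: bank0 row4 -> MISS (open row4); precharges=3
Acc 7: bank0 row2 -> MISS (open row2); precharges=4
Acc 8: bank0 row2 -> HIT
Acc 9: bank0 row4 -> MISS (open row4); precharges=5
Acc 10: bank1 row3 -> MISS (open row3); precharges=6
Acc 11: bank2 row4 -> HIT
Acc 12: bank2 row1 -> MISS (open row1); precharges=7
Acc 13: bank0 row4 -> HIT
Acc 14: bank0 row0 -> MISS (open row0); precharges=8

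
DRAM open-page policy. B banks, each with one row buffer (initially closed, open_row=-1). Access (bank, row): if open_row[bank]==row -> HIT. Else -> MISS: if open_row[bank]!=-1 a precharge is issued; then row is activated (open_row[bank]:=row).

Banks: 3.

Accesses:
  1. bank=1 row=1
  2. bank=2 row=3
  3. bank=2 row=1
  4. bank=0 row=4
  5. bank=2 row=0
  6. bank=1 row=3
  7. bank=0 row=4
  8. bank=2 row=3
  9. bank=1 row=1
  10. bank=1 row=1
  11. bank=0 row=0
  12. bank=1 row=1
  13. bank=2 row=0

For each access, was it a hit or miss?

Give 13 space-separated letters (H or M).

Acc 1: bank1 row1 -> MISS (open row1); precharges=0
Acc 2: bank2 row3 -> MISS (open row3); precharges=0
Acc 3: bank2 row1 -> MISS (open row1); precharges=1
Acc 4: bank0 row4 -> MISS (open row4); precharges=1
Acc 5: bank2 row0 -> MISS (open row0); precharges=2
Acc 6: bank1 row3 -> MISS (open row3); precharges=3
Acc 7: bank0 row4 -> HIT
Acc 8: bank2 row3 -> MISS (open row3); precharges=4
Acc 9: bank1 row1 -> MISS (open row1); precharges=5
Acc 10: bank1 row1 -> HIT
Acc 11: bank0 row0 -> MISS (open row0); precharges=6
Acc 12: bank1 row1 -> HIT
Acc 13: bank2 row0 -> MISS (open row0); precharges=7

Answer: M M M M M M H M M H M H M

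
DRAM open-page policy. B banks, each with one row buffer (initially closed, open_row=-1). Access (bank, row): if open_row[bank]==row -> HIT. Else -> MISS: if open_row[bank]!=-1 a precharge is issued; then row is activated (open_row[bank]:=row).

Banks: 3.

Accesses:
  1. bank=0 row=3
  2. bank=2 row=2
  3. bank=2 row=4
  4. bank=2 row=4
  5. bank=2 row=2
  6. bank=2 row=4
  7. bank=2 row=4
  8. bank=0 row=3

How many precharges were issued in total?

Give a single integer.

Answer: 3

Derivation:
Acc 1: bank0 row3 -> MISS (open row3); precharges=0
Acc 2: bank2 row2 -> MISS (open row2); precharges=0
Acc 3: bank2 row4 -> MISS (open row4); precharges=1
Acc 4: bank2 row4 -> HIT
Acc 5: bank2 row2 -> MISS (open row2); precharges=2
Acc 6: bank2 row4 -> MISS (open row4); precharges=3
Acc 7: bank2 row4 -> HIT
Acc 8: bank0 row3 -> HIT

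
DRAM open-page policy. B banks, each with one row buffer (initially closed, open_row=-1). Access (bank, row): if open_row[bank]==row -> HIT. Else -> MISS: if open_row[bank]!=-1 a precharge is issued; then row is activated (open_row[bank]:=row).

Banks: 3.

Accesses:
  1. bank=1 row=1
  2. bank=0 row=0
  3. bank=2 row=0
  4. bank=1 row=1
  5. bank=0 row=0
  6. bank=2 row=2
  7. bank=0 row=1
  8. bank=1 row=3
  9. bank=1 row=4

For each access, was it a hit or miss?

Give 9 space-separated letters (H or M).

Answer: M M M H H M M M M

Derivation:
Acc 1: bank1 row1 -> MISS (open row1); precharges=0
Acc 2: bank0 row0 -> MISS (open row0); precharges=0
Acc 3: bank2 row0 -> MISS (open row0); precharges=0
Acc 4: bank1 row1 -> HIT
Acc 5: bank0 row0 -> HIT
Acc 6: bank2 row2 -> MISS (open row2); precharges=1
Acc 7: bank0 row1 -> MISS (open row1); precharges=2
Acc 8: bank1 row3 -> MISS (open row3); precharges=3
Acc 9: bank1 row4 -> MISS (open row4); precharges=4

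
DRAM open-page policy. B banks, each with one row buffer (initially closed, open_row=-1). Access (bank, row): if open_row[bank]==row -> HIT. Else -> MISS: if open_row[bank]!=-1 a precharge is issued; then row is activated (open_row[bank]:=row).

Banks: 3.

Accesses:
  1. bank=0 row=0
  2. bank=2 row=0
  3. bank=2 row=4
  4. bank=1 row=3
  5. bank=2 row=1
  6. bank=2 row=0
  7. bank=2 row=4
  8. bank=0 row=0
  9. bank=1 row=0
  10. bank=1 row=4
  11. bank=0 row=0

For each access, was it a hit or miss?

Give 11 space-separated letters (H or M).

Answer: M M M M M M M H M M H

Derivation:
Acc 1: bank0 row0 -> MISS (open row0); precharges=0
Acc 2: bank2 row0 -> MISS (open row0); precharges=0
Acc 3: bank2 row4 -> MISS (open row4); precharges=1
Acc 4: bank1 row3 -> MISS (open row3); precharges=1
Acc 5: bank2 row1 -> MISS (open row1); precharges=2
Acc 6: bank2 row0 -> MISS (open row0); precharges=3
Acc 7: bank2 row4 -> MISS (open row4); precharges=4
Acc 8: bank0 row0 -> HIT
Acc 9: bank1 row0 -> MISS (open row0); precharges=5
Acc 10: bank1 row4 -> MISS (open row4); precharges=6
Acc 11: bank0 row0 -> HIT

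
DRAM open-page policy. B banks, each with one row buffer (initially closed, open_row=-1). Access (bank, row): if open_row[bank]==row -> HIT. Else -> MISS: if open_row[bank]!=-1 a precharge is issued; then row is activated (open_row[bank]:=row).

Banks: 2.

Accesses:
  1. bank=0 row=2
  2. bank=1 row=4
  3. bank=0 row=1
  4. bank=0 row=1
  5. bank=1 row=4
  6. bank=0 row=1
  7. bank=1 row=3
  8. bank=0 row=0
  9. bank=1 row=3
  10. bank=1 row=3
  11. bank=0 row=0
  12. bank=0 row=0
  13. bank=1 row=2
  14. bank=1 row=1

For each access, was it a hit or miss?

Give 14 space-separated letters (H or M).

Answer: M M M H H H M M H H H H M M

Derivation:
Acc 1: bank0 row2 -> MISS (open row2); precharges=0
Acc 2: bank1 row4 -> MISS (open row4); precharges=0
Acc 3: bank0 row1 -> MISS (open row1); precharges=1
Acc 4: bank0 row1 -> HIT
Acc 5: bank1 row4 -> HIT
Acc 6: bank0 row1 -> HIT
Acc 7: bank1 row3 -> MISS (open row3); precharges=2
Acc 8: bank0 row0 -> MISS (open row0); precharges=3
Acc 9: bank1 row3 -> HIT
Acc 10: bank1 row3 -> HIT
Acc 11: bank0 row0 -> HIT
Acc 12: bank0 row0 -> HIT
Acc 13: bank1 row2 -> MISS (open row2); precharges=4
Acc 14: bank1 row1 -> MISS (open row1); precharges=5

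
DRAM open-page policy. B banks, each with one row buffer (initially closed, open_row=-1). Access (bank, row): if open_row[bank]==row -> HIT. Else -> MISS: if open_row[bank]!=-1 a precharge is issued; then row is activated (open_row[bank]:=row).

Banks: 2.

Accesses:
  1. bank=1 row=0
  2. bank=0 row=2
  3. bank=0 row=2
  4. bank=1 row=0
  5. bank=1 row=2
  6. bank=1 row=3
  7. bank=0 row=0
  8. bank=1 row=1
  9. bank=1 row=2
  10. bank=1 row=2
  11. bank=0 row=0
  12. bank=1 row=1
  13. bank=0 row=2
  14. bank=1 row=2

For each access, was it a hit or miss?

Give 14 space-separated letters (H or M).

Acc 1: bank1 row0 -> MISS (open row0); precharges=0
Acc 2: bank0 row2 -> MISS (open row2); precharges=0
Acc 3: bank0 row2 -> HIT
Acc 4: bank1 row0 -> HIT
Acc 5: bank1 row2 -> MISS (open row2); precharges=1
Acc 6: bank1 row3 -> MISS (open row3); precharges=2
Acc 7: bank0 row0 -> MISS (open row0); precharges=3
Acc 8: bank1 row1 -> MISS (open row1); precharges=4
Acc 9: bank1 row2 -> MISS (open row2); precharges=5
Acc 10: bank1 row2 -> HIT
Acc 11: bank0 row0 -> HIT
Acc 12: bank1 row1 -> MISS (open row1); precharges=6
Acc 13: bank0 row2 -> MISS (open row2); precharges=7
Acc 14: bank1 row2 -> MISS (open row2); precharges=8

Answer: M M H H M M M M M H H M M M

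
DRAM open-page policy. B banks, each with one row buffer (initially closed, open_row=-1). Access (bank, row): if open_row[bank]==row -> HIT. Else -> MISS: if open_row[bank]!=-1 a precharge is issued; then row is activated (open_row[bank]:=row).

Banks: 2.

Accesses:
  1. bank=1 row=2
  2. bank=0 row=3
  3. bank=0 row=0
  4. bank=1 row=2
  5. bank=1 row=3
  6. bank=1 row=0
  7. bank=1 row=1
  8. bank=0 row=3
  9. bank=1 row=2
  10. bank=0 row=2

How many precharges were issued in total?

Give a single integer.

Acc 1: bank1 row2 -> MISS (open row2); precharges=0
Acc 2: bank0 row3 -> MISS (open row3); precharges=0
Acc 3: bank0 row0 -> MISS (open row0); precharges=1
Acc 4: bank1 row2 -> HIT
Acc 5: bank1 row3 -> MISS (open row3); precharges=2
Acc 6: bank1 row0 -> MISS (open row0); precharges=3
Acc 7: bank1 row1 -> MISS (open row1); precharges=4
Acc 8: bank0 row3 -> MISS (open row3); precharges=5
Acc 9: bank1 row2 -> MISS (open row2); precharges=6
Acc 10: bank0 row2 -> MISS (open row2); precharges=7

Answer: 7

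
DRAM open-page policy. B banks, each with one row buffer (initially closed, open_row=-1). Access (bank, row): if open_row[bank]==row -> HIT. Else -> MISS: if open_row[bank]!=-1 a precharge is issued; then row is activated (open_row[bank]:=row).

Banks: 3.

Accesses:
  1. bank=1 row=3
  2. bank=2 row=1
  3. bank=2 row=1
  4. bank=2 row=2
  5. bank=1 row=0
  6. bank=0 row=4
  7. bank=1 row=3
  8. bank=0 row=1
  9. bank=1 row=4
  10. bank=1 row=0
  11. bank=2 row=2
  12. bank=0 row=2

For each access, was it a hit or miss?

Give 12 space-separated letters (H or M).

Acc 1: bank1 row3 -> MISS (open row3); precharges=0
Acc 2: bank2 row1 -> MISS (open row1); precharges=0
Acc 3: bank2 row1 -> HIT
Acc 4: bank2 row2 -> MISS (open row2); precharges=1
Acc 5: bank1 row0 -> MISS (open row0); precharges=2
Acc 6: bank0 row4 -> MISS (open row4); precharges=2
Acc 7: bank1 row3 -> MISS (open row3); precharges=3
Acc 8: bank0 row1 -> MISS (open row1); precharges=4
Acc 9: bank1 row4 -> MISS (open row4); precharges=5
Acc 10: bank1 row0 -> MISS (open row0); precharges=6
Acc 11: bank2 row2 -> HIT
Acc 12: bank0 row2 -> MISS (open row2); precharges=7

Answer: M M H M M M M M M M H M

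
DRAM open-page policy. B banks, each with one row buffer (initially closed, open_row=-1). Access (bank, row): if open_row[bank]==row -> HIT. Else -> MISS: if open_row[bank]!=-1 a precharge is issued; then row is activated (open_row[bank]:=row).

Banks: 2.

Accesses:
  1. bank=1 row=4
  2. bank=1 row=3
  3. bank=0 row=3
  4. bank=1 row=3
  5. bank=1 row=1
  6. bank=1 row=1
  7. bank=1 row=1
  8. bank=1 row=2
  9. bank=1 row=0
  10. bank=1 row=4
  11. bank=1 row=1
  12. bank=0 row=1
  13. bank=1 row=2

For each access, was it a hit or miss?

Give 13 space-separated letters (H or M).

Answer: M M M H M H H M M M M M M

Derivation:
Acc 1: bank1 row4 -> MISS (open row4); precharges=0
Acc 2: bank1 row3 -> MISS (open row3); precharges=1
Acc 3: bank0 row3 -> MISS (open row3); precharges=1
Acc 4: bank1 row3 -> HIT
Acc 5: bank1 row1 -> MISS (open row1); precharges=2
Acc 6: bank1 row1 -> HIT
Acc 7: bank1 row1 -> HIT
Acc 8: bank1 row2 -> MISS (open row2); precharges=3
Acc 9: bank1 row0 -> MISS (open row0); precharges=4
Acc 10: bank1 row4 -> MISS (open row4); precharges=5
Acc 11: bank1 row1 -> MISS (open row1); precharges=6
Acc 12: bank0 row1 -> MISS (open row1); precharges=7
Acc 13: bank1 row2 -> MISS (open row2); precharges=8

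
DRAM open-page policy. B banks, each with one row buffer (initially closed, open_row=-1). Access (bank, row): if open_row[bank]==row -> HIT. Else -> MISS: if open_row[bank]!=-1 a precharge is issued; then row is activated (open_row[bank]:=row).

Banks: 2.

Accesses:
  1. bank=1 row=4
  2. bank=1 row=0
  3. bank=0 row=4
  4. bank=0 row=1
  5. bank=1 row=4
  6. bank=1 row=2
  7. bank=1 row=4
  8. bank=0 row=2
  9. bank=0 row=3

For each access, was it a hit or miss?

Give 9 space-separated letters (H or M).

Acc 1: bank1 row4 -> MISS (open row4); precharges=0
Acc 2: bank1 row0 -> MISS (open row0); precharges=1
Acc 3: bank0 row4 -> MISS (open row4); precharges=1
Acc 4: bank0 row1 -> MISS (open row1); precharges=2
Acc 5: bank1 row4 -> MISS (open row4); precharges=3
Acc 6: bank1 row2 -> MISS (open row2); precharges=4
Acc 7: bank1 row4 -> MISS (open row4); precharges=5
Acc 8: bank0 row2 -> MISS (open row2); precharges=6
Acc 9: bank0 row3 -> MISS (open row3); precharges=7

Answer: M M M M M M M M M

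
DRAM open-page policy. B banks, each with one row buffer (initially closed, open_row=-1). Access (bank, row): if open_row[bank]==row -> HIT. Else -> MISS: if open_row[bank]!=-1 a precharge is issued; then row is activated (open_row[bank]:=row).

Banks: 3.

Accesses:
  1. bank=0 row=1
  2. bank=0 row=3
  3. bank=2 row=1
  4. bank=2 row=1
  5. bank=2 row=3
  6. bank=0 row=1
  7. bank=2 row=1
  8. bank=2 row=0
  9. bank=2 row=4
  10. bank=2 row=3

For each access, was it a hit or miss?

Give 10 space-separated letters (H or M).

Answer: M M M H M M M M M M

Derivation:
Acc 1: bank0 row1 -> MISS (open row1); precharges=0
Acc 2: bank0 row3 -> MISS (open row3); precharges=1
Acc 3: bank2 row1 -> MISS (open row1); precharges=1
Acc 4: bank2 row1 -> HIT
Acc 5: bank2 row3 -> MISS (open row3); precharges=2
Acc 6: bank0 row1 -> MISS (open row1); precharges=3
Acc 7: bank2 row1 -> MISS (open row1); precharges=4
Acc 8: bank2 row0 -> MISS (open row0); precharges=5
Acc 9: bank2 row4 -> MISS (open row4); precharges=6
Acc 10: bank2 row3 -> MISS (open row3); precharges=7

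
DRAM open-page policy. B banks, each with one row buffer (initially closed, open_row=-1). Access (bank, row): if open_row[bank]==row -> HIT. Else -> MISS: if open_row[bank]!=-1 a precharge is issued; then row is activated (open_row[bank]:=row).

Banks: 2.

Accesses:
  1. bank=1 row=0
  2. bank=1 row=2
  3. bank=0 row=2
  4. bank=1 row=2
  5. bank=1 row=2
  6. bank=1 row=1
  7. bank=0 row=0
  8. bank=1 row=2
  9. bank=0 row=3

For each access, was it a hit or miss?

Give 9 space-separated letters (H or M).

Answer: M M M H H M M M M

Derivation:
Acc 1: bank1 row0 -> MISS (open row0); precharges=0
Acc 2: bank1 row2 -> MISS (open row2); precharges=1
Acc 3: bank0 row2 -> MISS (open row2); precharges=1
Acc 4: bank1 row2 -> HIT
Acc 5: bank1 row2 -> HIT
Acc 6: bank1 row1 -> MISS (open row1); precharges=2
Acc 7: bank0 row0 -> MISS (open row0); precharges=3
Acc 8: bank1 row2 -> MISS (open row2); precharges=4
Acc 9: bank0 row3 -> MISS (open row3); precharges=5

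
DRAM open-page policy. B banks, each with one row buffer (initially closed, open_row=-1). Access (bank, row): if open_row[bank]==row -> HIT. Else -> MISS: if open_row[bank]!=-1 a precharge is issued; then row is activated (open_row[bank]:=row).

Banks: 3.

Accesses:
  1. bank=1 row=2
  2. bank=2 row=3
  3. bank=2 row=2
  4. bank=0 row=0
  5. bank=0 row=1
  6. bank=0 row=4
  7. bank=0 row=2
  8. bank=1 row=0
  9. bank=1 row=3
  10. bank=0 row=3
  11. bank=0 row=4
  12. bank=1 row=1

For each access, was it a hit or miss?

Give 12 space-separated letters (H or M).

Answer: M M M M M M M M M M M M

Derivation:
Acc 1: bank1 row2 -> MISS (open row2); precharges=0
Acc 2: bank2 row3 -> MISS (open row3); precharges=0
Acc 3: bank2 row2 -> MISS (open row2); precharges=1
Acc 4: bank0 row0 -> MISS (open row0); precharges=1
Acc 5: bank0 row1 -> MISS (open row1); precharges=2
Acc 6: bank0 row4 -> MISS (open row4); precharges=3
Acc 7: bank0 row2 -> MISS (open row2); precharges=4
Acc 8: bank1 row0 -> MISS (open row0); precharges=5
Acc 9: bank1 row3 -> MISS (open row3); precharges=6
Acc 10: bank0 row3 -> MISS (open row3); precharges=7
Acc 11: bank0 row4 -> MISS (open row4); precharges=8
Acc 12: bank1 row1 -> MISS (open row1); precharges=9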